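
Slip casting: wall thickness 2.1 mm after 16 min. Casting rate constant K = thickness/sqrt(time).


K = 2.1 / sqrt(16) = 2.1 / 4.0 = 0.525 mm/min^0.5

0.525


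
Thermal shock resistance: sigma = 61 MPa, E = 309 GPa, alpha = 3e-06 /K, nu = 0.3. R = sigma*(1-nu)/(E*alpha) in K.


R = 61*(1-0.3)/(309*1000*3e-06) = 46 K

46


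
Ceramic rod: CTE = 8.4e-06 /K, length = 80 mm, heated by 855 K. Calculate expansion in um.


dL = 8.4e-06 * 80 * 855 * 1000 = 574.56 um

574.56


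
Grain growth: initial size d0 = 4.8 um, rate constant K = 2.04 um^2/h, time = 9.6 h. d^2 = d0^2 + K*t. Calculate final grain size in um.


d^2 = 4.8^2 + 2.04*9.6 = 42.624
d = sqrt(42.624) = 6.53 um

6.53


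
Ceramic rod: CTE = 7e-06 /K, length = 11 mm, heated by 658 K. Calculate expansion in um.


dL = 7e-06 * 11 * 658 * 1000 = 50.666 um

50.666


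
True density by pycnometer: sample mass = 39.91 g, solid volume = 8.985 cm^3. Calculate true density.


TD = 39.91 / 8.985 = 4.442 g/cm^3

4.442


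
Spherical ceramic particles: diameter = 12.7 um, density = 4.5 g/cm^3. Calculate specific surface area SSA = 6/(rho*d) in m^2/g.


SSA = 6 / (4.5 * 12.7) = 0.105 m^2/g

0.105


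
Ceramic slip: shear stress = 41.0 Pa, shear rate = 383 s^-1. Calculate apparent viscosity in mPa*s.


eta = tau/gamma * 1000 = 41.0/383 * 1000 = 107.0 mPa*s

107.0


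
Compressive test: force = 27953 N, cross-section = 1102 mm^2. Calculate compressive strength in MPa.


CS = 27953 / 1102 = 25.4 MPa

25.4


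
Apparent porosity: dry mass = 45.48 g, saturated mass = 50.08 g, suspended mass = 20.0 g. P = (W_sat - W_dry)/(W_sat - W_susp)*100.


P = (50.08 - 45.48) / (50.08 - 20.0) * 100 = 4.6 / 30.08 * 100 = 15.3%

15.3


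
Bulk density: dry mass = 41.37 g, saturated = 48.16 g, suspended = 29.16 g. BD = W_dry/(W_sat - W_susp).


BD = 41.37 / (48.16 - 29.16) = 41.37 / 19.0 = 2.177 g/cm^3

2.177


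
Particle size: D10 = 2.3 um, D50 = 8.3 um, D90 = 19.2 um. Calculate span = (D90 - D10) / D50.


Span = (19.2 - 2.3) / 8.3 = 16.9 / 8.3 = 2.036

2.036


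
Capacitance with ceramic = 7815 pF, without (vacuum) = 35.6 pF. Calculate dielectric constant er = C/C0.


er = 7815 / 35.6 = 219.52

219.52


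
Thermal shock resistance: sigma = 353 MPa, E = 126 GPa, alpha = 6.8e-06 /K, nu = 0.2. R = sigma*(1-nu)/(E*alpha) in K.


R = 353*(1-0.2)/(126*1000*6.8e-06) = 330 K

330


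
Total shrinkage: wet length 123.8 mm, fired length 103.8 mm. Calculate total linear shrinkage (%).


TS = (123.8 - 103.8) / 123.8 * 100 = 16.16%

16.16


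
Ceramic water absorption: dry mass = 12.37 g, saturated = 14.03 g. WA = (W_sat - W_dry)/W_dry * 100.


WA = (14.03 - 12.37) / 12.37 * 100 = 13.42%

13.42


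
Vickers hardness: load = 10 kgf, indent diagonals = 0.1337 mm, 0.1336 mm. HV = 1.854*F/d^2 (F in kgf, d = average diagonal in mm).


d_avg = (0.1337+0.1336)/2 = 0.13365 mm
HV = 1.854*10/0.13365^2 = 1038

1038


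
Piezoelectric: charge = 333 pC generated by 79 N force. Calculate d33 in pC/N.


d33 = 333 / 79 = 4.2 pC/N

4.2


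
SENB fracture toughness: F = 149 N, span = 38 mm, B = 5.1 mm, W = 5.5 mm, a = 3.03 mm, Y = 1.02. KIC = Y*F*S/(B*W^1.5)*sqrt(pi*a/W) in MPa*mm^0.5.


KIC = 1.02*149*38/(5.1*5.5^1.5)*sqrt(pi*3.03/5.5) = 115.5

115.5


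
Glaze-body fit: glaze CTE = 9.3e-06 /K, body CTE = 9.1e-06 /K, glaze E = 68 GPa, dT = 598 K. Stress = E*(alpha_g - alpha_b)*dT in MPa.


Stress = 68*1000*(9.3e-06 - 9.1e-06)*598 = 8.1 MPa

8.1


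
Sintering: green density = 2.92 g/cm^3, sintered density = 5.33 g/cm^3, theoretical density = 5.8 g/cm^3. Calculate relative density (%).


Relative = 5.33 / 5.8 * 100 = 91.9%

91.9


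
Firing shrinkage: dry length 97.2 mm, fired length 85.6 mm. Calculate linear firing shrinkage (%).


FS = (97.2 - 85.6) / 97.2 * 100 = 11.93%

11.93


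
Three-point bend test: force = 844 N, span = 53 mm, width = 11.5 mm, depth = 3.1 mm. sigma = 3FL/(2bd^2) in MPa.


sigma = 3*844*53/(2*11.5*3.1^2) = 607.1 MPa

607.1


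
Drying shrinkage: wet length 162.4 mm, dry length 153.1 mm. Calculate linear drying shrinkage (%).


DS = (162.4 - 153.1) / 162.4 * 100 = 5.73%

5.73


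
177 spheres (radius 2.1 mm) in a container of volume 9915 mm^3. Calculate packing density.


V_sphere = 4/3*pi*2.1^3 = 38.7924 mm^3
Total V = 177*38.7924 = 6866.2548 mm^3
PD = 6866.2548 / 9915 = 0.693

0.693


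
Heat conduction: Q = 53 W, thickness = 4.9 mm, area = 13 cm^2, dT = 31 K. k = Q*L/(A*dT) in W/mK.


k = 53*4.9/1000/(13/10000*31) = 6.44 W/mK

6.44


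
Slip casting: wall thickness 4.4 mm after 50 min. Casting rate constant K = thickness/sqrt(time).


K = 4.4 / sqrt(50) = 4.4 / 7.0711 = 0.622 mm/min^0.5

0.622


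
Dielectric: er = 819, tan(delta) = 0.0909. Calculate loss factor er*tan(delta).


Loss = 819 * 0.0909 = 74.447

74.447


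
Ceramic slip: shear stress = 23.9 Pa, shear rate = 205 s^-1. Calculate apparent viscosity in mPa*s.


eta = tau/gamma * 1000 = 23.9/205 * 1000 = 116.6 mPa*s

116.6


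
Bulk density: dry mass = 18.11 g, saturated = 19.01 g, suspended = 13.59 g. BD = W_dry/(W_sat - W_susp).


BD = 18.11 / (19.01 - 13.59) = 18.11 / 5.42 = 3.341 g/cm^3

3.341


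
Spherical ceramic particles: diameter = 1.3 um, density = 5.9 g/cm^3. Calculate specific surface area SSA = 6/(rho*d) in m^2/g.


SSA = 6 / (5.9 * 1.3) = 0.782 m^2/g

0.782


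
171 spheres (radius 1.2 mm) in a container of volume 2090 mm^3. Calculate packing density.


V_sphere = 4/3*pi*1.2^3 = 7.2382 mm^3
Total V = 171*7.2382 = 1237.7322 mm^3
PD = 1237.7322 / 2090 = 0.592

0.592


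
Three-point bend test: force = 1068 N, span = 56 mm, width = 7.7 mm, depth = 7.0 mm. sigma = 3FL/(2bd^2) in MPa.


sigma = 3*1068*56/(2*7.7*7.0^2) = 237.8 MPa

237.8


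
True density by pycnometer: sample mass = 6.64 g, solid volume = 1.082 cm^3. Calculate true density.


TD = 6.64 / 1.082 = 6.137 g/cm^3

6.137


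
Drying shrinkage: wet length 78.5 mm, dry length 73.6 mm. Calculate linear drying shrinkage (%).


DS = (78.5 - 73.6) / 78.5 * 100 = 6.24%

6.24


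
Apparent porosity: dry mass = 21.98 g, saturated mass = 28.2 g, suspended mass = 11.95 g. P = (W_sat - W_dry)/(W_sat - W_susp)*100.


P = (28.2 - 21.98) / (28.2 - 11.95) * 100 = 6.22 / 16.25 * 100 = 38.3%

38.3


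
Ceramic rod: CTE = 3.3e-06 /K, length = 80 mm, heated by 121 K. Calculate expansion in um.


dL = 3.3e-06 * 80 * 121 * 1000 = 31.944 um

31.944


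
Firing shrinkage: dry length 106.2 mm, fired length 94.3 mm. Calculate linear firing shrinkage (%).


FS = (106.2 - 94.3) / 106.2 * 100 = 11.21%

11.21


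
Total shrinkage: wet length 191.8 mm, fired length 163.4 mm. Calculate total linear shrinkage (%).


TS = (191.8 - 163.4) / 191.8 * 100 = 14.81%

14.81


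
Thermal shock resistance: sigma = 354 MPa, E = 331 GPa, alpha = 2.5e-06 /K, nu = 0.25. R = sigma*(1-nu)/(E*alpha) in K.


R = 354*(1-0.25)/(331*1000*2.5e-06) = 321 K

321


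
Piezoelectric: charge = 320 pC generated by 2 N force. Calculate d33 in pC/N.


d33 = 320 / 2 = 160.0 pC/N

160.0


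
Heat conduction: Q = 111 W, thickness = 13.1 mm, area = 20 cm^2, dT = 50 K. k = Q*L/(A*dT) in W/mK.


k = 111*13.1/1000/(20/10000*50) = 14.54 W/mK

14.54


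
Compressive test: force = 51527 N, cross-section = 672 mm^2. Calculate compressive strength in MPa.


CS = 51527 / 672 = 76.7 MPa

76.7


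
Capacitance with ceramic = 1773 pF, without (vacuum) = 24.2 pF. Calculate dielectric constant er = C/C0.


er = 1773 / 24.2 = 73.26

73.26


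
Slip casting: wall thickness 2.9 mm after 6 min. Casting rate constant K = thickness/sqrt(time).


K = 2.9 / sqrt(6) = 2.9 / 2.4495 = 1.184 mm/min^0.5

1.184


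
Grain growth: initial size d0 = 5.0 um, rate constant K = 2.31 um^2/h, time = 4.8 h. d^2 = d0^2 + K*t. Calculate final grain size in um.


d^2 = 5.0^2 + 2.31*4.8 = 36.088
d = sqrt(36.088) = 6.01 um

6.01


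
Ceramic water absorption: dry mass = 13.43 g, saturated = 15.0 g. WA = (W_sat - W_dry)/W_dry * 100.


WA = (15.0 - 13.43) / 13.43 * 100 = 11.69%

11.69


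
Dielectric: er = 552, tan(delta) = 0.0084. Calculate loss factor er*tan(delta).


Loss = 552 * 0.0084 = 4.637

4.637


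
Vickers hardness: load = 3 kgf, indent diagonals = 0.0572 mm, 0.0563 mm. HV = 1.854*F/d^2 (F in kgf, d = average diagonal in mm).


d_avg = (0.0572+0.0563)/2 = 0.05675 mm
HV = 1.854*3/0.05675^2 = 1727

1727


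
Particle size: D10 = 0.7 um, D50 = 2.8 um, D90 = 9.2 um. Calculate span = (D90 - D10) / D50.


Span = (9.2 - 0.7) / 2.8 = 8.5 / 2.8 = 3.036

3.036


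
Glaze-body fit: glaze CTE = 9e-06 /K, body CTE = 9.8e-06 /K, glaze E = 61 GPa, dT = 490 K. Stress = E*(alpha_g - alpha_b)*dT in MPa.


Stress = 61*1000*(9e-06 - 9.8e-06)*490 = -23.9 MPa

-23.9


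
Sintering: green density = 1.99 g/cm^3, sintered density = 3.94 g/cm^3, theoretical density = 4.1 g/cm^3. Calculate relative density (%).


Relative = 3.94 / 4.1 * 100 = 96.1%

96.1


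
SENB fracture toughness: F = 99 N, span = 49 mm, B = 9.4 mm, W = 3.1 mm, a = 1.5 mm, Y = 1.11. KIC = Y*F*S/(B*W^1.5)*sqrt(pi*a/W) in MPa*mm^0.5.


KIC = 1.11*99*49/(9.4*3.1^1.5)*sqrt(pi*1.5/3.1) = 129.4

129.4


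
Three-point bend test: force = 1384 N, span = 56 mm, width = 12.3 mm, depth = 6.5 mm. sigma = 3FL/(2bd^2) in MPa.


sigma = 3*1384*56/(2*12.3*6.5^2) = 223.7 MPa

223.7


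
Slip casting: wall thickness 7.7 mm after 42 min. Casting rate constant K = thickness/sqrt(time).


K = 7.7 / sqrt(42) = 7.7 / 6.4807 = 1.188 mm/min^0.5

1.188


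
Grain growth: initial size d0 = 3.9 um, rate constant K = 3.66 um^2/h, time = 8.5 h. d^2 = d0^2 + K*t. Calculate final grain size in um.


d^2 = 3.9^2 + 3.66*8.5 = 46.32
d = sqrt(46.32) = 6.81 um

6.81


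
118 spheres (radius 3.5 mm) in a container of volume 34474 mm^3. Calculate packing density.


V_sphere = 4/3*pi*3.5^3 = 179.5944 mm^3
Total V = 118*179.5944 = 21192.1392 mm^3
PD = 21192.1392 / 34474 = 0.615

0.615


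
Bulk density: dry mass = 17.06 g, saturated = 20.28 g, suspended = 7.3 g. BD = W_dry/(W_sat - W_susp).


BD = 17.06 / (20.28 - 7.3) = 17.06 / 12.98 = 1.314 g/cm^3

1.314


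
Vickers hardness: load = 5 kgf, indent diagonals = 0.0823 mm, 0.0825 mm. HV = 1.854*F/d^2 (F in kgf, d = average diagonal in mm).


d_avg = (0.0823+0.0825)/2 = 0.0824 mm
HV = 1.854*5/0.0824^2 = 1365

1365


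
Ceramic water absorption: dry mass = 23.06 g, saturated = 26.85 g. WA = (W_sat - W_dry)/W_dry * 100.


WA = (26.85 - 23.06) / 23.06 * 100 = 16.44%

16.44


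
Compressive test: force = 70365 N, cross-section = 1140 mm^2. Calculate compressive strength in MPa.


CS = 70365 / 1140 = 61.7 MPa

61.7


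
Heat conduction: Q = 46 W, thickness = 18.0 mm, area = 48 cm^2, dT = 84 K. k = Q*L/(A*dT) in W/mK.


k = 46*18.0/1000/(48/10000*84) = 2.05 W/mK

2.05


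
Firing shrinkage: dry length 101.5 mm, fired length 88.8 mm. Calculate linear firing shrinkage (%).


FS = (101.5 - 88.8) / 101.5 * 100 = 12.51%

12.51


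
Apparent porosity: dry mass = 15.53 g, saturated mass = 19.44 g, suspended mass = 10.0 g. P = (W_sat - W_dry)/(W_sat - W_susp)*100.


P = (19.44 - 15.53) / (19.44 - 10.0) * 100 = 3.91 / 9.44 * 100 = 41.4%

41.4


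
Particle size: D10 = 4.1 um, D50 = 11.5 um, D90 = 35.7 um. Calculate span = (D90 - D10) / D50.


Span = (35.7 - 4.1) / 11.5 = 31.6 / 11.5 = 2.748

2.748


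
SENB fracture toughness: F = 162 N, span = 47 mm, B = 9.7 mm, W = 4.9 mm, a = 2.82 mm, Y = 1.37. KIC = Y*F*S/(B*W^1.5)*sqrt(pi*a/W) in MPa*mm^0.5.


KIC = 1.37*162*47/(9.7*4.9^1.5)*sqrt(pi*2.82/4.9) = 133.31

133.31


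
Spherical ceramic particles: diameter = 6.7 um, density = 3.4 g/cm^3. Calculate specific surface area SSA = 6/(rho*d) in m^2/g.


SSA = 6 / (3.4 * 6.7) = 0.263 m^2/g

0.263


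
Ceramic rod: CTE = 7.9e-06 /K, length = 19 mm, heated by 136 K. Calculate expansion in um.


dL = 7.9e-06 * 19 * 136 * 1000 = 20.414 um

20.414


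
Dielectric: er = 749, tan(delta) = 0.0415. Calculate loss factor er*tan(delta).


Loss = 749 * 0.0415 = 31.084

31.084


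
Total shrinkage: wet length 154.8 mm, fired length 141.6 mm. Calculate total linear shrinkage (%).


TS = (154.8 - 141.6) / 154.8 * 100 = 8.53%

8.53


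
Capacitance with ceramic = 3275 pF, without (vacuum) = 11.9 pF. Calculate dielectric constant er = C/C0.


er = 3275 / 11.9 = 275.21

275.21


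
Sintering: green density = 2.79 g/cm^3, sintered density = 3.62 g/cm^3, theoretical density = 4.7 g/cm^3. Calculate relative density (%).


Relative = 3.62 / 4.7 * 100 = 77.0%

77.0


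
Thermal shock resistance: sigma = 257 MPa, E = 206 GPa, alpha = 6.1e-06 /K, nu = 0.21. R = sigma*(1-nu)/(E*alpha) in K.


R = 257*(1-0.21)/(206*1000*6.1e-06) = 162 K

162


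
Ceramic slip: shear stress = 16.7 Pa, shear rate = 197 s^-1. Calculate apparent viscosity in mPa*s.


eta = tau/gamma * 1000 = 16.7/197 * 1000 = 84.8 mPa*s

84.8


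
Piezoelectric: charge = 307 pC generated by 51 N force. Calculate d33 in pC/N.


d33 = 307 / 51 = 6.0 pC/N

6.0


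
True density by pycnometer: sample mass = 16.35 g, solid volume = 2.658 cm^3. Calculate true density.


TD = 16.35 / 2.658 = 6.151 g/cm^3

6.151


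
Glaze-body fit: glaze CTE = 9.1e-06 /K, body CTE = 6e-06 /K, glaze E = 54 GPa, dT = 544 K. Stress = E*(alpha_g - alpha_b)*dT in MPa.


Stress = 54*1000*(9.1e-06 - 6e-06)*544 = 91.1 MPa

91.1


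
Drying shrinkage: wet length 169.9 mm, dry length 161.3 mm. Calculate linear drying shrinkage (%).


DS = (169.9 - 161.3) / 169.9 * 100 = 5.06%

5.06


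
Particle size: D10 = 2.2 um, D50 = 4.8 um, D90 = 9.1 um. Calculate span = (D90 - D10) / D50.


Span = (9.1 - 2.2) / 4.8 = 6.9 / 4.8 = 1.438

1.438


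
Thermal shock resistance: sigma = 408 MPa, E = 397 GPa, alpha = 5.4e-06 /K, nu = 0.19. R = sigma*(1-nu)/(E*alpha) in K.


R = 408*(1-0.19)/(397*1000*5.4e-06) = 154 K

154


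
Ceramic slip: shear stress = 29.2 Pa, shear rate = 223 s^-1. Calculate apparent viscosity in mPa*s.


eta = tau/gamma * 1000 = 29.2/223 * 1000 = 130.9 mPa*s

130.9


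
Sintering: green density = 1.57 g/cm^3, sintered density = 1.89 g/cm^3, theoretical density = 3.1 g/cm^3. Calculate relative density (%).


Relative = 1.89 / 3.1 * 100 = 61.0%

61.0


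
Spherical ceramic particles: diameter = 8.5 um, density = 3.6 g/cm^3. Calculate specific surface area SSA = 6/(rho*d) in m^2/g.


SSA = 6 / (3.6 * 8.5) = 0.196 m^2/g

0.196


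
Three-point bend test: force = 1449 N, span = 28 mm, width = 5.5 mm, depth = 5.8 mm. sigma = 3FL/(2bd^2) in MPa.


sigma = 3*1449*28/(2*5.5*5.8^2) = 328.9 MPa

328.9


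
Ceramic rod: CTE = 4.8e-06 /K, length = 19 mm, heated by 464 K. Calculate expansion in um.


dL = 4.8e-06 * 19 * 464 * 1000 = 42.317 um

42.317


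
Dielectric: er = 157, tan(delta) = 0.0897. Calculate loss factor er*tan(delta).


Loss = 157 * 0.0897 = 14.083

14.083


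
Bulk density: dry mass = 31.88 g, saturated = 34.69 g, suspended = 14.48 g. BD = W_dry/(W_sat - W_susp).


BD = 31.88 / (34.69 - 14.48) = 31.88 / 20.21 = 1.577 g/cm^3

1.577


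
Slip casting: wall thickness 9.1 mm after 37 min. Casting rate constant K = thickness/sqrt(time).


K = 9.1 / sqrt(37) = 9.1 / 6.0828 = 1.496 mm/min^0.5

1.496


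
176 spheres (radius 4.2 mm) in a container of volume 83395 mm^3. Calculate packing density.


V_sphere = 4/3*pi*4.2^3 = 310.3391 mm^3
Total V = 176*310.3391 = 54619.6816 mm^3
PD = 54619.6816 / 83395 = 0.655

0.655


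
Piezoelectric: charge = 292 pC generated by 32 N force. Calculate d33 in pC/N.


d33 = 292 / 32 = 9.1 pC/N

9.1


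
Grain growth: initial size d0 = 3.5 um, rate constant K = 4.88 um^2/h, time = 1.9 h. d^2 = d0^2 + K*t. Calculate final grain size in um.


d^2 = 3.5^2 + 4.88*1.9 = 21.522
d = sqrt(21.522) = 4.64 um

4.64


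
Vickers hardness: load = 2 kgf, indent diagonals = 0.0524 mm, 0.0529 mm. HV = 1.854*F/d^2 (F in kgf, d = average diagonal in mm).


d_avg = (0.0524+0.0529)/2 = 0.05265 mm
HV = 1.854*2/0.05265^2 = 1338

1338


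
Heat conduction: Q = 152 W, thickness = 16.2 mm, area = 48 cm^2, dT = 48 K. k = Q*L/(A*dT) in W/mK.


k = 152*16.2/1000/(48/10000*48) = 10.69 W/mK

10.69


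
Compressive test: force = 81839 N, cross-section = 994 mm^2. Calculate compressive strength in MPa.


CS = 81839 / 994 = 82.3 MPa

82.3


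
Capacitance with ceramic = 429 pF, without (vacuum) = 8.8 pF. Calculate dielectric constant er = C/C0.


er = 429 / 8.8 = 48.75

48.75


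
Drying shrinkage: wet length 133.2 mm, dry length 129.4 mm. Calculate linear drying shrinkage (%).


DS = (133.2 - 129.4) / 133.2 * 100 = 2.85%

2.85


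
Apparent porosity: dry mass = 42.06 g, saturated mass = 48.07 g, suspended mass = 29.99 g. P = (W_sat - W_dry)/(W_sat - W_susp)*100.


P = (48.07 - 42.06) / (48.07 - 29.99) * 100 = 6.01 / 18.08 * 100 = 33.2%

33.2


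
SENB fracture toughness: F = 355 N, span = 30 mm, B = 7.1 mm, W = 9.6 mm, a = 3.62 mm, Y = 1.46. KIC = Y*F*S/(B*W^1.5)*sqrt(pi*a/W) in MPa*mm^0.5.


KIC = 1.46*355*30/(7.1*9.6^1.5)*sqrt(pi*3.62/9.6) = 80.14

80.14


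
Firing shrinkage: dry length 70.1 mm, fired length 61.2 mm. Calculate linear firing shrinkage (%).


FS = (70.1 - 61.2) / 70.1 * 100 = 12.7%

12.7


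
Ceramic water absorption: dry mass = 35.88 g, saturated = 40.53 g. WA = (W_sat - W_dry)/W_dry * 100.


WA = (40.53 - 35.88) / 35.88 * 100 = 12.96%

12.96


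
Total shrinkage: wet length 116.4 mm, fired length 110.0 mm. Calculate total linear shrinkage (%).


TS = (116.4 - 110.0) / 116.4 * 100 = 5.5%

5.5


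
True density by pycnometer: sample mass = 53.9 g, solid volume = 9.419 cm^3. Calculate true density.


TD = 53.9 / 9.419 = 5.722 g/cm^3

5.722


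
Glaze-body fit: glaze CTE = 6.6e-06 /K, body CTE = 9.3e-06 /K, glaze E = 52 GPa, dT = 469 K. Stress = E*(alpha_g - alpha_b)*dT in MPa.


Stress = 52*1000*(6.6e-06 - 9.3e-06)*469 = -65.8 MPa

-65.8


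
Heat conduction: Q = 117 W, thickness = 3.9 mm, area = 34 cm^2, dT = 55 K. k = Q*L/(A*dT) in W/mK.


k = 117*3.9/1000/(34/10000*55) = 2.44 W/mK

2.44


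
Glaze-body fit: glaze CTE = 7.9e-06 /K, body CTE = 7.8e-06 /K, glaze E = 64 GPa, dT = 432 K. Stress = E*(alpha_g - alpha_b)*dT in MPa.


Stress = 64*1000*(7.9e-06 - 7.8e-06)*432 = 2.8 MPa

2.8


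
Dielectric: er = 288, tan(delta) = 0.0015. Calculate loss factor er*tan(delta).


Loss = 288 * 0.0015 = 0.432

0.432


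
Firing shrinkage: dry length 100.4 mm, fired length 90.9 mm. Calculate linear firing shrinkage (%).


FS = (100.4 - 90.9) / 100.4 * 100 = 9.46%

9.46


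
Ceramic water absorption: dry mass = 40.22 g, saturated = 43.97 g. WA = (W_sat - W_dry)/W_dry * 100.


WA = (43.97 - 40.22) / 40.22 * 100 = 9.32%

9.32


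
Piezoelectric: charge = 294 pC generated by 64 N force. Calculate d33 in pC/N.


d33 = 294 / 64 = 4.6 pC/N

4.6


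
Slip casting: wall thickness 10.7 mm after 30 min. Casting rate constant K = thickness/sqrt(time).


K = 10.7 / sqrt(30) = 10.7 / 5.4772 = 1.954 mm/min^0.5

1.954


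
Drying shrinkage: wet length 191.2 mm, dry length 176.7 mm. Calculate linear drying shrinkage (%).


DS = (191.2 - 176.7) / 191.2 * 100 = 7.58%

7.58


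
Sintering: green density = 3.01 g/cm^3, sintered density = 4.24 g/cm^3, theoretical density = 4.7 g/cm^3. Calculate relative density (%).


Relative = 4.24 / 4.7 * 100 = 90.2%

90.2


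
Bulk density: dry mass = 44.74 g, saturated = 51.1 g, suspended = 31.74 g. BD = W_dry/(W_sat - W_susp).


BD = 44.74 / (51.1 - 31.74) = 44.74 / 19.36 = 2.311 g/cm^3

2.311


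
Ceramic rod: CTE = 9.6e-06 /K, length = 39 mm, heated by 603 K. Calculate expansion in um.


dL = 9.6e-06 * 39 * 603 * 1000 = 225.763 um

225.763


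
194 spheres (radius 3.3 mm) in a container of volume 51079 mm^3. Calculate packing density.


V_sphere = 4/3*pi*3.3^3 = 150.5326 mm^3
Total V = 194*150.5326 = 29203.3244 mm^3
PD = 29203.3244 / 51079 = 0.572

0.572


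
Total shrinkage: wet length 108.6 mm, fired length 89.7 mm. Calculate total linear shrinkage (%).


TS = (108.6 - 89.7) / 108.6 * 100 = 17.4%

17.4


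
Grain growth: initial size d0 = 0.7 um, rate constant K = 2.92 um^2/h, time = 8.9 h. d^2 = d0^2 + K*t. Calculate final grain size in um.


d^2 = 0.7^2 + 2.92*8.9 = 26.478
d = sqrt(26.478) = 5.15 um

5.15


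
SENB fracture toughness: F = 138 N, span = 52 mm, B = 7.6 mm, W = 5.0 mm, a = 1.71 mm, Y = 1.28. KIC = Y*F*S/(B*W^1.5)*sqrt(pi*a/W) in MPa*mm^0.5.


KIC = 1.28*138*52/(7.6*5.0^1.5)*sqrt(pi*1.71/5.0) = 112.05

112.05


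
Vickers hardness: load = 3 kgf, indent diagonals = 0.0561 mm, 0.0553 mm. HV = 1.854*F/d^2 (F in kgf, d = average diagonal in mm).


d_avg = (0.0561+0.0553)/2 = 0.0557 mm
HV = 1.854*3/0.0557^2 = 1793

1793


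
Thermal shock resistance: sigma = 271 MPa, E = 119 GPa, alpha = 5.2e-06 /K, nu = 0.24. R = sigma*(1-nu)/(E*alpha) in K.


R = 271*(1-0.24)/(119*1000*5.2e-06) = 333 K

333


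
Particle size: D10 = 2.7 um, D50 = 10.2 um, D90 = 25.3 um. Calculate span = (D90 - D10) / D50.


Span = (25.3 - 2.7) / 10.2 = 22.6 / 10.2 = 2.216

2.216


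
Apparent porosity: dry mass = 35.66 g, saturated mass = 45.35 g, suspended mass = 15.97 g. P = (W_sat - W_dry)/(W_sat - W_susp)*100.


P = (45.35 - 35.66) / (45.35 - 15.97) * 100 = 9.69 / 29.38 * 100 = 33.0%

33.0


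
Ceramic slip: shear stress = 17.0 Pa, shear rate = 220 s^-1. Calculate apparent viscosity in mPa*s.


eta = tau/gamma * 1000 = 17.0/220 * 1000 = 77.3 mPa*s

77.3


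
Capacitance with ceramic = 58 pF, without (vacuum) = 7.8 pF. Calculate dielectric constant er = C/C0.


er = 58 / 7.8 = 7.44

7.44


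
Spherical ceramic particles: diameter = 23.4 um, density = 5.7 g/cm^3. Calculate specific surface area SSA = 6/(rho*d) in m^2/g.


SSA = 6 / (5.7 * 23.4) = 0.045 m^2/g

0.045


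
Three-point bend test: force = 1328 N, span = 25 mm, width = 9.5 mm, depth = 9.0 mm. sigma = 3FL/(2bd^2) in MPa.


sigma = 3*1328*25/(2*9.5*9.0^2) = 64.7 MPa

64.7


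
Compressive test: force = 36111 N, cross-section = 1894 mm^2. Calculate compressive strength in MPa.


CS = 36111 / 1894 = 19.1 MPa

19.1


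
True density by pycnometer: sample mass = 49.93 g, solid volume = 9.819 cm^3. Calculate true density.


TD = 49.93 / 9.819 = 5.085 g/cm^3

5.085


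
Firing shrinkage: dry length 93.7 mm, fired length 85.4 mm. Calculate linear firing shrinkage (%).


FS = (93.7 - 85.4) / 93.7 * 100 = 8.86%

8.86


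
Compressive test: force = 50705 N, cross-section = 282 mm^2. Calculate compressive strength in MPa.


CS = 50705 / 282 = 179.8 MPa

179.8


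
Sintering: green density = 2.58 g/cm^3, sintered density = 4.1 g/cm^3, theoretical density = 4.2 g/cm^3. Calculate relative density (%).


Relative = 4.1 / 4.2 * 100 = 97.6%

97.6


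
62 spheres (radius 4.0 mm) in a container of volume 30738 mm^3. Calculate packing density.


V_sphere = 4/3*pi*4.0^3 = 268.0826 mm^3
Total V = 62*268.0826 = 16621.1212 mm^3
PD = 16621.1212 / 30738 = 0.541

0.541


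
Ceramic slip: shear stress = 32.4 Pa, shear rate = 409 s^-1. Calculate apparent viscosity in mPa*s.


eta = tau/gamma * 1000 = 32.4/409 * 1000 = 79.2 mPa*s

79.2


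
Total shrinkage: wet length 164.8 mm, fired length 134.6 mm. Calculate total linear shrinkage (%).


TS = (164.8 - 134.6) / 164.8 * 100 = 18.33%

18.33


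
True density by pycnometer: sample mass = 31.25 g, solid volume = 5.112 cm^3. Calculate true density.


TD = 31.25 / 5.112 = 6.113 g/cm^3

6.113


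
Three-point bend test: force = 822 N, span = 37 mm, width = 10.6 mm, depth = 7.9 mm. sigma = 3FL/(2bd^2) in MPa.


sigma = 3*822*37/(2*10.6*7.9^2) = 69.0 MPa

69.0


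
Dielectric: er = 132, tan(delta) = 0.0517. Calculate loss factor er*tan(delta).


Loss = 132 * 0.0517 = 6.824

6.824


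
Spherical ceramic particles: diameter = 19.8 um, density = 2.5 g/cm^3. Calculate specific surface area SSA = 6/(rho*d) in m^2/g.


SSA = 6 / (2.5 * 19.8) = 0.121 m^2/g

0.121


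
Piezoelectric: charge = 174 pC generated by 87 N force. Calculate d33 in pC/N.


d33 = 174 / 87 = 2.0 pC/N

2.0


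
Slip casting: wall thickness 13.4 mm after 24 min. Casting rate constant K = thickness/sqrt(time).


K = 13.4 / sqrt(24) = 13.4 / 4.899 = 2.735 mm/min^0.5

2.735


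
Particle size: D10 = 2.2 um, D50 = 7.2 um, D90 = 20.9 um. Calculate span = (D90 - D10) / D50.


Span = (20.9 - 2.2) / 7.2 = 18.7 / 7.2 = 2.597

2.597


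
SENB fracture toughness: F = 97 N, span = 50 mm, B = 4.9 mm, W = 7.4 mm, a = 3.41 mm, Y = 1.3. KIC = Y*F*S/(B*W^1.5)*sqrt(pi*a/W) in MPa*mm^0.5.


KIC = 1.3*97*50/(4.9*7.4^1.5)*sqrt(pi*3.41/7.4) = 76.91

76.91


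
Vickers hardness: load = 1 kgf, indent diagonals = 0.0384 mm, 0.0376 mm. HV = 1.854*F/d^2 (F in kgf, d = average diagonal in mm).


d_avg = (0.0384+0.0376)/2 = 0.038 mm
HV = 1.854*1/0.038^2 = 1284

1284


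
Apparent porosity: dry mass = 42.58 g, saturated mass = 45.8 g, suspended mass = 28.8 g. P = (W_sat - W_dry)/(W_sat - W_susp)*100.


P = (45.8 - 42.58) / (45.8 - 28.8) * 100 = 3.22 / 17.0 * 100 = 18.9%

18.9


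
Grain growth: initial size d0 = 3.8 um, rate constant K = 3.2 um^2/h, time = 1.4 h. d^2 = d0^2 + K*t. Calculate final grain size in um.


d^2 = 3.8^2 + 3.2*1.4 = 18.92
d = sqrt(18.92) = 4.35 um

4.35


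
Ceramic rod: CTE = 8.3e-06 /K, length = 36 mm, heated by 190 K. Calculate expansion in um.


dL = 8.3e-06 * 36 * 190 * 1000 = 56.772 um

56.772


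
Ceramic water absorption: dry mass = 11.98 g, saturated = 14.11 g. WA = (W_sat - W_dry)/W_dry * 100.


WA = (14.11 - 11.98) / 11.98 * 100 = 17.78%

17.78


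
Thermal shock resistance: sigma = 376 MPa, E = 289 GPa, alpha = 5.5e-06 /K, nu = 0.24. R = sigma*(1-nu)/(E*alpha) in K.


R = 376*(1-0.24)/(289*1000*5.5e-06) = 180 K

180


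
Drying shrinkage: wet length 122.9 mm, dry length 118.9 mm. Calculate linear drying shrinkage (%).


DS = (122.9 - 118.9) / 122.9 * 100 = 3.25%

3.25


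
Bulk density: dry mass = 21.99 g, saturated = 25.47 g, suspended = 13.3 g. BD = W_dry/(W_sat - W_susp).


BD = 21.99 / (25.47 - 13.3) = 21.99 / 12.17 = 1.807 g/cm^3

1.807


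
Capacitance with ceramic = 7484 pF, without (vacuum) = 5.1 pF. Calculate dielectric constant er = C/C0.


er = 7484 / 5.1 = 1467.45

1467.45


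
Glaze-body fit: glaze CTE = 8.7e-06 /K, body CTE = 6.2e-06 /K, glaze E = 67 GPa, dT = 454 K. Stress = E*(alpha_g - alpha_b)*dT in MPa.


Stress = 67*1000*(8.7e-06 - 6.2e-06)*454 = 76.0 MPa

76.0


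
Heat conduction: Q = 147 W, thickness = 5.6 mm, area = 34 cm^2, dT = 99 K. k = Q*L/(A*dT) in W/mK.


k = 147*5.6/1000/(34/10000*99) = 2.45 W/mK

2.45


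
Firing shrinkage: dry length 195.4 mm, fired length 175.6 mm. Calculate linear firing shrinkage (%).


FS = (195.4 - 175.6) / 195.4 * 100 = 10.13%

10.13


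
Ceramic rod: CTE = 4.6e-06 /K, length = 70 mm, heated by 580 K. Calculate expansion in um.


dL = 4.6e-06 * 70 * 580 * 1000 = 186.76 um

186.76


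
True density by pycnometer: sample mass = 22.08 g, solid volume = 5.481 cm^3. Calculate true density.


TD = 22.08 / 5.481 = 4.028 g/cm^3

4.028


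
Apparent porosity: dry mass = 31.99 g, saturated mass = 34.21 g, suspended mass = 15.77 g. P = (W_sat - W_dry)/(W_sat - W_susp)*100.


P = (34.21 - 31.99) / (34.21 - 15.77) * 100 = 2.22 / 18.44 * 100 = 12.0%

12.0


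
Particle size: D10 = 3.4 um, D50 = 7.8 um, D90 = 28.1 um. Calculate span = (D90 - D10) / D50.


Span = (28.1 - 3.4) / 7.8 = 24.7 / 7.8 = 3.167

3.167


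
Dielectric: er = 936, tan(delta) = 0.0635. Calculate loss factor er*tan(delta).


Loss = 936 * 0.0635 = 59.436

59.436


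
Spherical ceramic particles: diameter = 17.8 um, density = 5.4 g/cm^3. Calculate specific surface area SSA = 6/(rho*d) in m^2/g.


SSA = 6 / (5.4 * 17.8) = 0.062 m^2/g

0.062


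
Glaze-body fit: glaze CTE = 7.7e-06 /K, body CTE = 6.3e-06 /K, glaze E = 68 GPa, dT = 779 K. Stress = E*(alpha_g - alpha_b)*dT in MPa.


Stress = 68*1000*(7.7e-06 - 6.3e-06)*779 = 74.2 MPa

74.2


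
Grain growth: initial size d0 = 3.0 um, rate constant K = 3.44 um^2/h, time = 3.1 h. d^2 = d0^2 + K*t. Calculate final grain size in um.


d^2 = 3.0^2 + 3.44*3.1 = 19.664
d = sqrt(19.664) = 4.43 um

4.43


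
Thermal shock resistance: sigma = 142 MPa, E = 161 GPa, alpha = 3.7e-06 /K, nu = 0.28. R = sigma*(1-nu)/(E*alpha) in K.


R = 142*(1-0.28)/(161*1000*3.7e-06) = 172 K

172


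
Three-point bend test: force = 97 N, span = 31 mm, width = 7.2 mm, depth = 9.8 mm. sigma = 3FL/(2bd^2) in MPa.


sigma = 3*97*31/(2*7.2*9.8^2) = 6.5 MPa

6.5


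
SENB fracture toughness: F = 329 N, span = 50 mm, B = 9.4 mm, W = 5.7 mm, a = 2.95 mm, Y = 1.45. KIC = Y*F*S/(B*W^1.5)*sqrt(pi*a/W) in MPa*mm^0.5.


KIC = 1.45*329*50/(9.4*5.7^1.5)*sqrt(pi*2.95/5.7) = 237.76

237.76


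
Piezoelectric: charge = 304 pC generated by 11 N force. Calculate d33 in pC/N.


d33 = 304 / 11 = 27.6 pC/N

27.6


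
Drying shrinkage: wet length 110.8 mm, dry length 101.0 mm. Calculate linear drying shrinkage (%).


DS = (110.8 - 101.0) / 110.8 * 100 = 8.84%

8.84


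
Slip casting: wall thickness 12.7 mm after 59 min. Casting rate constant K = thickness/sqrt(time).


K = 12.7 / sqrt(59) = 12.7 / 7.6811 = 1.653 mm/min^0.5

1.653


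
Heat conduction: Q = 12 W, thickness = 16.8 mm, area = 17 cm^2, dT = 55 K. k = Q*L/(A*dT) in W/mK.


k = 12*16.8/1000/(17/10000*55) = 2.16 W/mK

2.16


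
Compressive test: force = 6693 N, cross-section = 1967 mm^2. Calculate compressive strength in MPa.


CS = 6693 / 1967 = 3.4 MPa

3.4


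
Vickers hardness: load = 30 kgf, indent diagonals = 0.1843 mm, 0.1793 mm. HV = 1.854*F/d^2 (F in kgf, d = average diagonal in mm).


d_avg = (0.1843+0.1793)/2 = 0.1818 mm
HV = 1.854*30/0.1818^2 = 1683

1683


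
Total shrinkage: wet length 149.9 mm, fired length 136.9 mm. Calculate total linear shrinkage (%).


TS = (149.9 - 136.9) / 149.9 * 100 = 8.67%

8.67


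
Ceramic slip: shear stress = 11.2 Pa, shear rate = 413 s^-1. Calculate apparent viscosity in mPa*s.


eta = tau/gamma * 1000 = 11.2/413 * 1000 = 27.1 mPa*s

27.1


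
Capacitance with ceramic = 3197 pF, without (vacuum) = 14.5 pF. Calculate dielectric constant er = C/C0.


er = 3197 / 14.5 = 220.48

220.48


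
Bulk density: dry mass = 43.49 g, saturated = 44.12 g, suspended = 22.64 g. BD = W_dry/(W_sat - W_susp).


BD = 43.49 / (44.12 - 22.64) = 43.49 / 21.48 = 2.025 g/cm^3

2.025


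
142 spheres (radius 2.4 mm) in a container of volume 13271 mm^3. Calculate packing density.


V_sphere = 4/3*pi*2.4^3 = 57.9058 mm^3
Total V = 142*57.9058 = 8222.6236 mm^3
PD = 8222.6236 / 13271 = 0.62

0.62


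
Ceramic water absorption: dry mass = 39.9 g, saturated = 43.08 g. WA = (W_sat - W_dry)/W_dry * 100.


WA = (43.08 - 39.9) / 39.9 * 100 = 7.97%

7.97


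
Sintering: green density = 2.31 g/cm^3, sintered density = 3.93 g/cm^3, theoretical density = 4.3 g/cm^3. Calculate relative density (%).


Relative = 3.93 / 4.3 * 100 = 91.4%

91.4


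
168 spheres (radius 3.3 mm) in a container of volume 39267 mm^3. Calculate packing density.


V_sphere = 4/3*pi*3.3^3 = 150.5326 mm^3
Total V = 168*150.5326 = 25289.4768 mm^3
PD = 25289.4768 / 39267 = 0.644

0.644


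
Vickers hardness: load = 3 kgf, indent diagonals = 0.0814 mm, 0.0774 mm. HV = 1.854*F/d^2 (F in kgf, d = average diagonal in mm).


d_avg = (0.0814+0.0774)/2 = 0.0794 mm
HV = 1.854*3/0.0794^2 = 882

882


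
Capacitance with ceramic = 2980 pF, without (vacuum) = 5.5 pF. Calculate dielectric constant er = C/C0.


er = 2980 / 5.5 = 541.82

541.82


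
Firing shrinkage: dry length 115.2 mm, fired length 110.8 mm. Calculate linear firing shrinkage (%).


FS = (115.2 - 110.8) / 115.2 * 100 = 3.82%

3.82


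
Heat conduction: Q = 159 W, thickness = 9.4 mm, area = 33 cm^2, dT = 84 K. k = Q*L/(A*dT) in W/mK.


k = 159*9.4/1000/(33/10000*84) = 5.39 W/mK

5.39


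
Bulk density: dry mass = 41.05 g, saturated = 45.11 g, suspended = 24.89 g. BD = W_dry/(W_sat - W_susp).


BD = 41.05 / (45.11 - 24.89) = 41.05 / 20.22 = 2.03 g/cm^3

2.03


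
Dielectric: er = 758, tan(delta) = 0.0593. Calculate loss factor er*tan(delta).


Loss = 758 * 0.0593 = 44.949

44.949


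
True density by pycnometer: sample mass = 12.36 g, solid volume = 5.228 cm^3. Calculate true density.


TD = 12.36 / 5.228 = 2.364 g/cm^3

2.364


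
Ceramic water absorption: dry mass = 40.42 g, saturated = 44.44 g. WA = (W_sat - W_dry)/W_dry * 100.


WA = (44.44 - 40.42) / 40.42 * 100 = 9.95%

9.95


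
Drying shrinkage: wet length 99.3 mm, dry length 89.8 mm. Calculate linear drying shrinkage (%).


DS = (99.3 - 89.8) / 99.3 * 100 = 9.57%

9.57


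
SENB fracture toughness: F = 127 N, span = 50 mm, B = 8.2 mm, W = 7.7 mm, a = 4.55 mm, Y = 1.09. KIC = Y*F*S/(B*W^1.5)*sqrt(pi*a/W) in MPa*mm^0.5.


KIC = 1.09*127*50/(8.2*7.7^1.5)*sqrt(pi*4.55/7.7) = 53.83

53.83


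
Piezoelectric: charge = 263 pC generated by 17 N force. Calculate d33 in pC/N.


d33 = 263 / 17 = 15.5 pC/N

15.5


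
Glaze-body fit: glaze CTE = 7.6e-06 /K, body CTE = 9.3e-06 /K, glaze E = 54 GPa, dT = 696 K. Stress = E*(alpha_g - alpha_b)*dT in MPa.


Stress = 54*1000*(7.6e-06 - 9.3e-06)*696 = -63.9 MPa

-63.9


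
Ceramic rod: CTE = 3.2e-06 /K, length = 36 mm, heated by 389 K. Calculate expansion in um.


dL = 3.2e-06 * 36 * 389 * 1000 = 44.813 um

44.813


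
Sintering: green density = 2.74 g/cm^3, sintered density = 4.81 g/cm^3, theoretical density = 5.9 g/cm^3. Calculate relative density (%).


Relative = 4.81 / 5.9 * 100 = 81.5%

81.5


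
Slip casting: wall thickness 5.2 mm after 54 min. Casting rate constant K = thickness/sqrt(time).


K = 5.2 / sqrt(54) = 5.2 / 7.3485 = 0.708 mm/min^0.5

0.708


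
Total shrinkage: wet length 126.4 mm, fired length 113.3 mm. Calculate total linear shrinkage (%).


TS = (126.4 - 113.3) / 126.4 * 100 = 10.36%

10.36


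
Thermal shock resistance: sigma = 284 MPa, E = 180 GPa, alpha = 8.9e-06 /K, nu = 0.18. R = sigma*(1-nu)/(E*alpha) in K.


R = 284*(1-0.18)/(180*1000*8.9e-06) = 145 K

145


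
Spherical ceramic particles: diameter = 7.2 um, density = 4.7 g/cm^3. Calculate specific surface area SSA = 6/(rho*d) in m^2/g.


SSA = 6 / (4.7 * 7.2) = 0.177 m^2/g

0.177


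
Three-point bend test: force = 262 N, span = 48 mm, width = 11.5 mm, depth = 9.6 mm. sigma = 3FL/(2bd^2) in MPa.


sigma = 3*262*48/(2*11.5*9.6^2) = 17.8 MPa

17.8


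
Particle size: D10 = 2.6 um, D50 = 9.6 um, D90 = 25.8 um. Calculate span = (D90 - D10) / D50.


Span = (25.8 - 2.6) / 9.6 = 23.2 / 9.6 = 2.417

2.417


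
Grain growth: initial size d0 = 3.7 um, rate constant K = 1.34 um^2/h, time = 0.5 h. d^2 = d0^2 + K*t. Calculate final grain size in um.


d^2 = 3.7^2 + 1.34*0.5 = 14.36
d = sqrt(14.36) = 3.79 um

3.79


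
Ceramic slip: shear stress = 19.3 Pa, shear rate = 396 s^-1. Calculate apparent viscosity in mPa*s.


eta = tau/gamma * 1000 = 19.3/396 * 1000 = 48.7 mPa*s

48.7


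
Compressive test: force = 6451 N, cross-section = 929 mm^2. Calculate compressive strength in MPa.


CS = 6451 / 929 = 6.9 MPa

6.9


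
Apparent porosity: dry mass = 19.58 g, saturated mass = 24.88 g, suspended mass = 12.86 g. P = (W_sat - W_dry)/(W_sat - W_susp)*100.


P = (24.88 - 19.58) / (24.88 - 12.86) * 100 = 5.3 / 12.02 * 100 = 44.1%

44.1


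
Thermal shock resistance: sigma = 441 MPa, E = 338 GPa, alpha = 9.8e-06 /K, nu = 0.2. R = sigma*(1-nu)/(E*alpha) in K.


R = 441*(1-0.2)/(338*1000*9.8e-06) = 107 K

107


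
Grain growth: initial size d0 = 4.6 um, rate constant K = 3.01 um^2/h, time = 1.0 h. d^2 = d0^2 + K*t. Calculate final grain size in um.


d^2 = 4.6^2 + 3.01*1.0 = 24.17
d = sqrt(24.17) = 4.92 um

4.92


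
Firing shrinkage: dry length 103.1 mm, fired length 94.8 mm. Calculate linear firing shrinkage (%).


FS = (103.1 - 94.8) / 103.1 * 100 = 8.05%

8.05


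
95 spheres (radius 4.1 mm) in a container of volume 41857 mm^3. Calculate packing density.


V_sphere = 4/3*pi*4.1^3 = 288.6956 mm^3
Total V = 95*288.6956 = 27426.082 mm^3
PD = 27426.082 / 41857 = 0.655

0.655


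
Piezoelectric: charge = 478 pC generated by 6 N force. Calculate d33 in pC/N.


d33 = 478 / 6 = 79.7 pC/N

79.7


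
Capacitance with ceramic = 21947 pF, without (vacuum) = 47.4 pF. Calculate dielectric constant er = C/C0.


er = 21947 / 47.4 = 463.02

463.02


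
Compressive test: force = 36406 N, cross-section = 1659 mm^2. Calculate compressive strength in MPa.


CS = 36406 / 1659 = 21.9 MPa

21.9


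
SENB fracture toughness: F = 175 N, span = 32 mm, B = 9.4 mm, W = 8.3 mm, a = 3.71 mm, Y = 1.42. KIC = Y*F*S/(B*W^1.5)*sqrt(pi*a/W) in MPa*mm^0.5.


KIC = 1.42*175*32/(9.4*8.3^1.5)*sqrt(pi*3.71/8.3) = 41.92

41.92


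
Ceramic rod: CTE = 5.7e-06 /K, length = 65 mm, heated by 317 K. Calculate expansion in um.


dL = 5.7e-06 * 65 * 317 * 1000 = 117.449 um

117.449


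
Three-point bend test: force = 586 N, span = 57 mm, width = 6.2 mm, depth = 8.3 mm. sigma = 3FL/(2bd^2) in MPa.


sigma = 3*586*57/(2*6.2*8.3^2) = 117.3 MPa

117.3


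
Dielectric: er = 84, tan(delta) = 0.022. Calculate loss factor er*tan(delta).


Loss = 84 * 0.022 = 1.848

1.848


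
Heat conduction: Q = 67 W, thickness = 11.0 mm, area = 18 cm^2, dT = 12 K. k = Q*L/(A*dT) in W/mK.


k = 67*11.0/1000/(18/10000*12) = 34.12 W/mK

34.12


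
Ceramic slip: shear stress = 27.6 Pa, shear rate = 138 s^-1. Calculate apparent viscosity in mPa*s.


eta = tau/gamma * 1000 = 27.6/138 * 1000 = 200.0 mPa*s

200.0


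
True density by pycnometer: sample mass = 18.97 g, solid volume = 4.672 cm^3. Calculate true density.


TD = 18.97 / 4.672 = 4.06 g/cm^3

4.06


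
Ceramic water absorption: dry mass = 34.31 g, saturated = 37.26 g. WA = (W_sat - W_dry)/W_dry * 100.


WA = (37.26 - 34.31) / 34.31 * 100 = 8.6%

8.6


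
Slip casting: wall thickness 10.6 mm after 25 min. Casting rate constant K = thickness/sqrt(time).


K = 10.6 / sqrt(25) = 10.6 / 5.0 = 2.12 mm/min^0.5

2.12


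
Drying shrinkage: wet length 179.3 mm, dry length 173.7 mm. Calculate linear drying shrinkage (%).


DS = (179.3 - 173.7) / 179.3 * 100 = 3.12%

3.12


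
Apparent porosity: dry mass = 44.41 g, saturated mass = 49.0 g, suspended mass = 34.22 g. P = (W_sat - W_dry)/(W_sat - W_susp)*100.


P = (49.0 - 44.41) / (49.0 - 34.22) * 100 = 4.59 / 14.78 * 100 = 31.1%

31.1


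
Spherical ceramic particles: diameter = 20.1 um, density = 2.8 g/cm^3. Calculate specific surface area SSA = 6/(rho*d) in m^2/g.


SSA = 6 / (2.8 * 20.1) = 0.107 m^2/g

0.107


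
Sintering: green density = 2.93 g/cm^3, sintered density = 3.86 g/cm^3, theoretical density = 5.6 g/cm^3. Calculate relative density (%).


Relative = 3.86 / 5.6 * 100 = 68.9%

68.9


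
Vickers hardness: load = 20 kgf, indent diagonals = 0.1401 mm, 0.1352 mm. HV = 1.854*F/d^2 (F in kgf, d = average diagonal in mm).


d_avg = (0.1401+0.1352)/2 = 0.13765 mm
HV = 1.854*20/0.13765^2 = 1957

1957


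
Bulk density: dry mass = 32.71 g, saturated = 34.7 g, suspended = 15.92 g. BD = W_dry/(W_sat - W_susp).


BD = 32.71 / (34.7 - 15.92) = 32.71 / 18.78 = 1.742 g/cm^3

1.742
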